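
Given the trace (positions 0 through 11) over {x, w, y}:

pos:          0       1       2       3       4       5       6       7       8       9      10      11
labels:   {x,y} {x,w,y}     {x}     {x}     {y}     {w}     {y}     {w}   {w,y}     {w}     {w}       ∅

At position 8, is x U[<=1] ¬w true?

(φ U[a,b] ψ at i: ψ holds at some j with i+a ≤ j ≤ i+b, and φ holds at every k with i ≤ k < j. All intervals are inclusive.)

No

Need some j in [8,9] with ¬w, and x at every k in [8,j-1].
  j=8: ¬w false.
  j=9: ¬w false.
No j in the window works → until fails.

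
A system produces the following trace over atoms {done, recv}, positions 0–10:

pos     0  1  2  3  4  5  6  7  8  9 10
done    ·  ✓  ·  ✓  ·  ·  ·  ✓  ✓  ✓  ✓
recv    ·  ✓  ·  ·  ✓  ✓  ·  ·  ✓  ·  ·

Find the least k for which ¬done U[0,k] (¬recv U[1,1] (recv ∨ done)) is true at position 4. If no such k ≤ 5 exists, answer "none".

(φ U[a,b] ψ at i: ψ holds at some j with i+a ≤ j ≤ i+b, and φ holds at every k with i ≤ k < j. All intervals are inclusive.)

2

Need earliest j ≥ 4 with (¬recv U[1,1] (recv ∨ done)), and ¬done at every k in [4,j-1].
  j=4: rhs fails.
  j=5: rhs fails.
  j=6: rhs holds; lhs holds on [4,5]. k = 2.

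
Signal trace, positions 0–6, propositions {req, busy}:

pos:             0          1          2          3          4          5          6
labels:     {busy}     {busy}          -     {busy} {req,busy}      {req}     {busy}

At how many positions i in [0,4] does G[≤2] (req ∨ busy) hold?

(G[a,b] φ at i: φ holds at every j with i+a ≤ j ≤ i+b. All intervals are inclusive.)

2

Evaluate at each i in [0,4]:
  i=0: ✗ (fails at j=2)
  i=1: ✗ (fails at j=2)
  i=2: ✗ (fails at j=2)
  i=3: ✓ (all of [3,5])
  i=4: ✓ (all of [4,6])
Positions where it holds: {3, 4} → 2.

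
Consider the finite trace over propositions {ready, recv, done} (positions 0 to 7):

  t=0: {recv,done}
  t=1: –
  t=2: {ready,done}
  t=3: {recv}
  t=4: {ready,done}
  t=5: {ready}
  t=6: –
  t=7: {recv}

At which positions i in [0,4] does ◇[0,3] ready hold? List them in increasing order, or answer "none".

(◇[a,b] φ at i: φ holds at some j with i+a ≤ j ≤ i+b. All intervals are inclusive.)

0, 1, 2, 3, 4

Evaluate at each i in [0,4]:
  i=0: ✓ (witness j=2)
  i=1: ✓ (witness j=2)
  i=2: ✓ (witness j=2)
  i=3: ✓ (witness j=4)
  i=4: ✓ (witness j=4)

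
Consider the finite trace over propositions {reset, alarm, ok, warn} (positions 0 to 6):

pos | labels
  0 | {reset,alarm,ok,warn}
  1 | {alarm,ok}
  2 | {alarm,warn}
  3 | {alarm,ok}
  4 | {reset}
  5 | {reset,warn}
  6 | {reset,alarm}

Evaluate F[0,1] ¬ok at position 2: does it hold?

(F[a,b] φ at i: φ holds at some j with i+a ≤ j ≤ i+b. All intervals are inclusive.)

Check ¬ok at each j in [2,3]:
  j=2: true
  j=3: false
Found at j=2 → formula holds.

Yes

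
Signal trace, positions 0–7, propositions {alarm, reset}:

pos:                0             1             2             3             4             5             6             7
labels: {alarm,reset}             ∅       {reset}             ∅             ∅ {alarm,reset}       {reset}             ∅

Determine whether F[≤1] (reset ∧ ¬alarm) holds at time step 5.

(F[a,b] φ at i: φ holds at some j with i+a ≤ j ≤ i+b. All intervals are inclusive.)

Check (reset ∧ ¬alarm) at each j in [5,6]:
  j=5: false
  j=6: true
Found at j=6 → formula holds.

Holds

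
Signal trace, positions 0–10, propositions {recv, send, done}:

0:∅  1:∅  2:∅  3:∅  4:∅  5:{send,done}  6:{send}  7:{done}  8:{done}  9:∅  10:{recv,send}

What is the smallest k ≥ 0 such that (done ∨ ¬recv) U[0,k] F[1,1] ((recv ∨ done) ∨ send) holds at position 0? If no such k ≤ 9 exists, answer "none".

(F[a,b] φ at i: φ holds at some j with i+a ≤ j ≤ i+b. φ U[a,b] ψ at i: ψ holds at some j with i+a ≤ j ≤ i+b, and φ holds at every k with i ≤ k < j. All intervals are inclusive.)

4

Need earliest j ≥ 0 with F[1,1] ((recv ∨ done) ∨ send), and (done ∨ ¬recv) at every k in [0,j-1].
  j=0: rhs fails.
  j=1: rhs fails.
  j=2: rhs fails.
  j=3: rhs fails.
  j=4: rhs holds; lhs holds on [0,3]. k = 4.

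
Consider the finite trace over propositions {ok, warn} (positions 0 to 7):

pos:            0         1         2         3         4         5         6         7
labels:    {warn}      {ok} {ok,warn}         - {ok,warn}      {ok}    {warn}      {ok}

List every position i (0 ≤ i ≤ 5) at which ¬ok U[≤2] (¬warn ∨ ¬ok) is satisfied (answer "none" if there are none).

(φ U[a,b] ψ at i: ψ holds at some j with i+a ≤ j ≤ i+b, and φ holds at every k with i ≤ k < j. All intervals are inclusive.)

Evaluate at each i in [0,5]:
  i=0: ✓ (rhs at j=0)
  i=1: ✓ (rhs at j=1)
  i=2: ✗ (lhs fails at k=2 before rhs at j=3)
  i=3: ✓ (rhs at j=3)
  i=4: ✗ (lhs fails at k=4 before rhs at j=5)
  i=5: ✓ (rhs at j=5)

0, 1, 3, 5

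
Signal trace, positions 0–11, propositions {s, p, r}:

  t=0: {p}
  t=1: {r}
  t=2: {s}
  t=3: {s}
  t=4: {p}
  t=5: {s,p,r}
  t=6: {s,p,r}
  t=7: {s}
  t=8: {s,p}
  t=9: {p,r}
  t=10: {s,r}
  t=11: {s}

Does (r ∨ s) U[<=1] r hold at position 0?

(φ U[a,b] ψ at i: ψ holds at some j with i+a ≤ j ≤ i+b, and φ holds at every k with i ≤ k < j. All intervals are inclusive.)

Does not hold

Need some j in [0,1] with r, and (r ∨ s) at every k in [0,j-1].
  j=0: r false.
  j=1: r holds, but (r ∨ s) fails at k=0 → not this j.
No j in the window works → until fails.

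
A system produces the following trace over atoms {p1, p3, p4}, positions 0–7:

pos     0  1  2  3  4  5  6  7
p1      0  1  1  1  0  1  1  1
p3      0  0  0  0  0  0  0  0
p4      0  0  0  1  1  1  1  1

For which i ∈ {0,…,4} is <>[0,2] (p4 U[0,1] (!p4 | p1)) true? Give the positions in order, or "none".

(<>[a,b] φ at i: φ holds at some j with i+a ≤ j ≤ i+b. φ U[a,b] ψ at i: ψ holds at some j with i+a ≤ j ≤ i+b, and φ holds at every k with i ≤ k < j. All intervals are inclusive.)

0, 1, 2, 3, 4

Evaluate at each i in [0,4]:
  i=0: ✓ (witness j=0)
  i=1: ✓ (witness j=1)
  i=2: ✓ (witness j=2)
  i=3: ✓ (witness j=3)
  i=4: ✓ (witness j=4)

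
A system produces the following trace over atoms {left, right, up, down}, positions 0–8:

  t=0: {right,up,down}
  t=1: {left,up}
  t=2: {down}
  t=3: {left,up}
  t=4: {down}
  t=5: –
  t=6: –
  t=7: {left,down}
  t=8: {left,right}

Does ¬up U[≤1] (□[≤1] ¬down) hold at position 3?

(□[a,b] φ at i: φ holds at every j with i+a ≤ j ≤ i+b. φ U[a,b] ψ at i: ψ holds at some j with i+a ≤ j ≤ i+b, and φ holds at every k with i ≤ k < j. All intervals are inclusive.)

Does not hold

Need some j in [3,4] with □[≤1] ¬down, and ¬up at every k in [3,j-1].
  j=3: □[≤1] ¬down — fails at 4.
  j=4: □[≤1] ¬down — fails at 4.
No j in the window works → until fails.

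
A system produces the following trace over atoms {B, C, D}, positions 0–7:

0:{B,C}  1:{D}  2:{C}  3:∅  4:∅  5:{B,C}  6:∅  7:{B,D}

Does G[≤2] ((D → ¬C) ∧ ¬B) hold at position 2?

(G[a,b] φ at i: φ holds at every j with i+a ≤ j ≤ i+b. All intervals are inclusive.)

True

Check ((D → ¬C) ∧ ¬B) at every j in [2,4]:
  j=2: true
  j=3: true
  j=4: true
All positions satisfy it → formula holds.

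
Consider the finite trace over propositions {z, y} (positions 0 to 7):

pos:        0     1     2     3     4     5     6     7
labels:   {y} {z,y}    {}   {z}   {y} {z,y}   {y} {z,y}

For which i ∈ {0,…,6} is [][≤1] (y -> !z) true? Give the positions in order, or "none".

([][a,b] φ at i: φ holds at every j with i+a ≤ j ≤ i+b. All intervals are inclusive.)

Evaluate at each i in [0,6]:
  i=0: ✗ (fails at j=1)
  i=1: ✗ (fails at j=1)
  i=2: ✓ (all of [2,3])
  i=3: ✓ (all of [3,4])
  i=4: ✗ (fails at j=5)
  i=5: ✗ (fails at j=5)
  i=6: ✗ (fails at j=7)

2, 3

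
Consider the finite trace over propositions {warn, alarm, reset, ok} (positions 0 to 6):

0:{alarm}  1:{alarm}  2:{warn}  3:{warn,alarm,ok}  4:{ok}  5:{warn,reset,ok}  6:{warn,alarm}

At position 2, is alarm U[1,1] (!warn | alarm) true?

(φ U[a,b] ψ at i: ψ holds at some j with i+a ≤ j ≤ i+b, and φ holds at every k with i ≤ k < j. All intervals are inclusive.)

Does not hold

Need some j in [3,3] with (!warn | alarm), and alarm at every k in [2,j-1].
  j=3: (!warn | alarm) holds, but alarm fails at k=2 → not this j.
No j in the window works → until fails.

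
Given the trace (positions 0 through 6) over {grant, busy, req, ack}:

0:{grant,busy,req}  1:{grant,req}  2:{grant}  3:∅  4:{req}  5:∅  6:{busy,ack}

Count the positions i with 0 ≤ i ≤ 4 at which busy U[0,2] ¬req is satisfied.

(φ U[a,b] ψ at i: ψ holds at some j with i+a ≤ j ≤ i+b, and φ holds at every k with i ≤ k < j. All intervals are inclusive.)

Evaluate at each i in [0,4]:
  i=0: ✗ (lhs fails at k=1 before rhs at j=2)
  i=1: ✗ (lhs fails at k=1 before rhs at j=2)
  i=2: ✓ (rhs at j=2)
  i=3: ✓ (rhs at j=3)
  i=4: ✗ (lhs fails at k=4 before rhs at j=5)
Positions where it holds: {2, 3} → 2.

2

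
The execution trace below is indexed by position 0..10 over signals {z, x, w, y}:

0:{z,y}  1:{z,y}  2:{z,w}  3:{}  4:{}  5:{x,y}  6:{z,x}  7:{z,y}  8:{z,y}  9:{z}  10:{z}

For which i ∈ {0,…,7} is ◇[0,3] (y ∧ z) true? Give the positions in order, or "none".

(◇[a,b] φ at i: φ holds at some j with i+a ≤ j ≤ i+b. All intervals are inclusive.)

Evaluate at each i in [0,7]:
  i=0: ✓ (witness j=0)
  i=1: ✓ (witness j=1)
  i=2: ✗ (none in [2,5])
  i=3: ✗ (none in [3,6])
  i=4: ✓ (witness j=7)
  i=5: ✓ (witness j=7)
  i=6: ✓ (witness j=7)
  i=7: ✓ (witness j=7)

0, 1, 4, 5, 6, 7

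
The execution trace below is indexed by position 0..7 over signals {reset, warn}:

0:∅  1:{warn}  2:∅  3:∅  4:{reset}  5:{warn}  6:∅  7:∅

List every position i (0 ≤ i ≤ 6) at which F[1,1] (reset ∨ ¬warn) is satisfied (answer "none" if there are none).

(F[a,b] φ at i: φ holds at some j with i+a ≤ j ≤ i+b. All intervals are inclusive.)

Evaluate at each i in [0,6]:
  i=0: ✗ (none in [1,1])
  i=1: ✓ (witness j=2)
  i=2: ✓ (witness j=3)
  i=3: ✓ (witness j=4)
  i=4: ✗ (none in [5,5])
  i=5: ✓ (witness j=6)
  i=6: ✓ (witness j=7)

1, 2, 3, 5, 6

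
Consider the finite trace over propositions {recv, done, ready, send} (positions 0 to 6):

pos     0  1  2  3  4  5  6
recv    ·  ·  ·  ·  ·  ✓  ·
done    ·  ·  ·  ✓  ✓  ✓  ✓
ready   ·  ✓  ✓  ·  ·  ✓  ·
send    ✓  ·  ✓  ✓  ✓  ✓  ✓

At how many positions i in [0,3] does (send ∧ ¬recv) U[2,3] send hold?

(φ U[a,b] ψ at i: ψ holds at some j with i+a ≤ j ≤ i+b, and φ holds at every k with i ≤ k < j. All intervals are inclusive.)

Evaluate at each i in [0,3]:
  i=0: ✗ (lhs fails at k=1 before rhs at j=2)
  i=1: ✗ (lhs fails at k=1 before rhs at j=3)
  i=2: ✓ (rhs at j=4; lhs holds on [2,3])
  i=3: ✓ (rhs at j=5; lhs holds on [3,4])
Positions where it holds: {2, 3} → 2.

2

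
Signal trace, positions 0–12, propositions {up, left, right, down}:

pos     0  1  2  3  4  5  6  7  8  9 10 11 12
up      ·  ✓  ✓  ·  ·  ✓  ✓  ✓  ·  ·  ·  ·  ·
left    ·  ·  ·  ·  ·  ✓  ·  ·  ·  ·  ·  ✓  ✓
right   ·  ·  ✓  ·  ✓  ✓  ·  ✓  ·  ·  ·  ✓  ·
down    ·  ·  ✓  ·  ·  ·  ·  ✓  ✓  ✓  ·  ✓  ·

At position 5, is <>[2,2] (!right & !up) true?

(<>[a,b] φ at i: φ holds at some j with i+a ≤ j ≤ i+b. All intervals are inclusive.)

Check (!right & !up) at each j in [7,7]:
  j=7: false
No position in the window satisfies it → formula fails.

Does not hold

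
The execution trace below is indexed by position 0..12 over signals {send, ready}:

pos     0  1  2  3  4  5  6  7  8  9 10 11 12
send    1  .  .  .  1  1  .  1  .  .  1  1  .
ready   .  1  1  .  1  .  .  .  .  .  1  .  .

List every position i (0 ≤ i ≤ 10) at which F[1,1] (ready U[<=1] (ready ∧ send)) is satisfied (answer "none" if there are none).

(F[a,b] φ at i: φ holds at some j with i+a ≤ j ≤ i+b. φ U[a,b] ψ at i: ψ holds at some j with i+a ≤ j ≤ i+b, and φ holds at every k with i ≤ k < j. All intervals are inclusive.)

Evaluate at each i in [0,10]:
  i=0: ✗ (none in [1,1])
  i=1: ✗ (none in [2,2])
  i=2: ✗ (none in [3,3])
  i=3: ✓ (witness j=4)
  i=4: ✗ (none in [5,5])
  i=5: ✗ (none in [6,6])
  i=6: ✗ (none in [7,7])
  i=7: ✗ (none in [8,8])
  i=8: ✗ (none in [9,9])
  i=9: ✓ (witness j=10)
  i=10: ✗ (none in [11,11])

3, 9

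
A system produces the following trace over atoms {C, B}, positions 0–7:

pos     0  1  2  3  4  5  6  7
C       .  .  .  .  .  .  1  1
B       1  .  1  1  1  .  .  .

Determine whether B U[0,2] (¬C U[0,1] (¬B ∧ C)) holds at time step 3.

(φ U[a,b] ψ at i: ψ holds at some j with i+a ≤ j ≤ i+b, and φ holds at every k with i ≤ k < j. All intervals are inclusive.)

Need some j in [3,5] with (¬C U[0,1] (¬B ∧ C)), and B at every k in [3,j-1].
  j=3: (¬C U[0,1] (¬B ∧ C)) — fails.
  j=4: (¬C U[0,1] (¬B ∧ C)) — fails.
  j=5: (¬C U[0,1] (¬B ∧ C)) holds; B holds at every k in [3,4] → satisfied.

True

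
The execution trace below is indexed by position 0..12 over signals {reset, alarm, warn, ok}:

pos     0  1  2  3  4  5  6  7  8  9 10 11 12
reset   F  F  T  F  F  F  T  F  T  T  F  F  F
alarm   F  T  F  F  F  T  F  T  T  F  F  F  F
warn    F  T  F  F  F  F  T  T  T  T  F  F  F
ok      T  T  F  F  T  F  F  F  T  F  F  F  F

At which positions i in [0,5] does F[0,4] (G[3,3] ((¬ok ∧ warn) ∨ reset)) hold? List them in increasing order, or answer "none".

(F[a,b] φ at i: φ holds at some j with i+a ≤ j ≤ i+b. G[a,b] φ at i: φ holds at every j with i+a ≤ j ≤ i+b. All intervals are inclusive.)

Evaluate at each i in [0,5]:
  i=0: ✓ (witness j=3)
  i=1: ✓ (witness j=3)
  i=2: ✓ (witness j=3)
  i=3: ✓ (witness j=3)
  i=4: ✓ (witness j=4)
  i=5: ✓ (witness j=5)

0, 1, 2, 3, 4, 5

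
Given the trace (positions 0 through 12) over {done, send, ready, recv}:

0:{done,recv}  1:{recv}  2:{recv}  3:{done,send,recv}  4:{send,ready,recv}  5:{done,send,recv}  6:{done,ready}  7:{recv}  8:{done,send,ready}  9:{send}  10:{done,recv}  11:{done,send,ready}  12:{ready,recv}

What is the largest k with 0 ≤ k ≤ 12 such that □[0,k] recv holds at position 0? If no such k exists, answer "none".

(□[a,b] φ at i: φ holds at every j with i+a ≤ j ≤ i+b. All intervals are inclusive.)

5

recv must hold from j=0 onward; find where it first fails.
  j=0: holds
  j=1: holds
  j=2: holds
  j=3: holds
  j=4: holds
  j=5: holds
  j=6: fails
Holds on [0,5], so largest k = 5.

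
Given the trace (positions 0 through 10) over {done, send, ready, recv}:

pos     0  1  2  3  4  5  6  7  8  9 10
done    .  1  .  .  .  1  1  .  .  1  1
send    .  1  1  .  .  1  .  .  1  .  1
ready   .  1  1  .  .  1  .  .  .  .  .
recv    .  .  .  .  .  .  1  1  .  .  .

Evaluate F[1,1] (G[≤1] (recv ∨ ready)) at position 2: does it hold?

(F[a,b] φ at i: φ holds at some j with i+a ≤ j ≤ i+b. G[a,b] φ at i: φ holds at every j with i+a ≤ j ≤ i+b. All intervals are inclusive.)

Check G[≤1] (recv ∨ ready) at each j in [3,3]:
  j=3: fails at 3
No position in the window satisfies it → formula fails.

False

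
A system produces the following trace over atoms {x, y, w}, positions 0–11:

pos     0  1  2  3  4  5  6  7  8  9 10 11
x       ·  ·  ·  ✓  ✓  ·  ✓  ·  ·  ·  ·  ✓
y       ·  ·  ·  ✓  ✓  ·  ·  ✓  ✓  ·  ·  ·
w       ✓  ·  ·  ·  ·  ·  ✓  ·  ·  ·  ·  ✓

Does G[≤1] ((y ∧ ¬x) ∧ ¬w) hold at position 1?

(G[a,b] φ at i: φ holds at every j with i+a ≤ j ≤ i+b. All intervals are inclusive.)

Check ((y ∧ ¬x) ∧ ¬w) at every j in [1,2]:
  j=1: false
  j=2: false
Fails at j=1 → formula fails.

Does not hold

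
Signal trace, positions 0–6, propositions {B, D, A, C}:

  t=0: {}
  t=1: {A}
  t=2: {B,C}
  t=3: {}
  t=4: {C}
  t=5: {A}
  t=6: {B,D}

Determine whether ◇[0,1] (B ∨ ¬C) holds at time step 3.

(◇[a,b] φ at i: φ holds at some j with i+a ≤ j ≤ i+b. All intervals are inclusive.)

Check (B ∨ ¬C) at each j in [3,4]:
  j=3: true
  j=4: false
Found at j=3 → formula holds.

Yes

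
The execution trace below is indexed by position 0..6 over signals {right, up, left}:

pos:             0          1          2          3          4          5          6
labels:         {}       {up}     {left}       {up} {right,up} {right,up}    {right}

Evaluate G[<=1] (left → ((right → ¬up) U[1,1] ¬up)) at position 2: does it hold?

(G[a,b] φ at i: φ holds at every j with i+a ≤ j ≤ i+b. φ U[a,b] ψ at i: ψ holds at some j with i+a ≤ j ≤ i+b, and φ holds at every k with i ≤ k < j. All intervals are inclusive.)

Check (left → ((right → ¬up) U[1,1] ¬up)) at every j in [2,3]:
  j=2: antecedent true; consequent fails → ✗
  j=3: antecedent false → ✓
Fails at j=2 → formula fails.

Does not hold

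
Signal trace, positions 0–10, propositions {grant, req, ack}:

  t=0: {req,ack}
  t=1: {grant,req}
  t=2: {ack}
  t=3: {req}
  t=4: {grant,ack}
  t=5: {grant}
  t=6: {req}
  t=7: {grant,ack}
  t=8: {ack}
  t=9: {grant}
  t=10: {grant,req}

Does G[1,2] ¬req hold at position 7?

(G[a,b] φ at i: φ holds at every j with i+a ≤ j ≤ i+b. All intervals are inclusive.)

Holds

Check ¬req at every j in [8,9]:
  j=8: true
  j=9: true
All positions satisfy it → formula holds.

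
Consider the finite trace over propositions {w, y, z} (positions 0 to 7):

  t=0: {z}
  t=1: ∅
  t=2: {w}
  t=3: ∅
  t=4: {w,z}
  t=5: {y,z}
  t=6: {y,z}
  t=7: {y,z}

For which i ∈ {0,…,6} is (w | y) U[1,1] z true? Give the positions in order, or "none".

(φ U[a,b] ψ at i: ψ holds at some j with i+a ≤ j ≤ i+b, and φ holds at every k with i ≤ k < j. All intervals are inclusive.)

Evaluate at each i in [0,6]:
  i=0: ✗ (no rhs in [1,1])
  i=1: ✗ (no rhs in [2,2])
  i=2: ✗ (no rhs in [3,3])
  i=3: ✗ (lhs fails at k=3 before rhs at j=4)
  i=4: ✓ (rhs at j=5; lhs holds on [4,4])
  i=5: ✓ (rhs at j=6; lhs holds on [5,5])
  i=6: ✓ (rhs at j=7; lhs holds on [6,6])

4, 5, 6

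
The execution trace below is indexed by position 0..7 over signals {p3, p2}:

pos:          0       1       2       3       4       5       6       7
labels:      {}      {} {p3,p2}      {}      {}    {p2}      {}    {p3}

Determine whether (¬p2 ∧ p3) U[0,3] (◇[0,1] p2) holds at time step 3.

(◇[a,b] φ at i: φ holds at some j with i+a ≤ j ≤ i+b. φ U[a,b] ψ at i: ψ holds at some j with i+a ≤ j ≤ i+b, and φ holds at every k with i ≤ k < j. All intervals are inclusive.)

Need some j in [3,6] with ◇[0,1] p2, and (¬p2 ∧ p3) at every k in [3,j-1].
  j=3: ◇[0,1] p2 — fails (none in [3,4]).
  j=4: ◇[0,1] p2 holds, but (¬p2 ∧ p3) fails at k=3 → not this j.
  j=5: ◇[0,1] p2 holds, but (¬p2 ∧ p3) fails at k=3 → not this j.
  j=6: ◇[0,1] p2 — fails (none in [6,7]).
No j in the window works → until fails.

No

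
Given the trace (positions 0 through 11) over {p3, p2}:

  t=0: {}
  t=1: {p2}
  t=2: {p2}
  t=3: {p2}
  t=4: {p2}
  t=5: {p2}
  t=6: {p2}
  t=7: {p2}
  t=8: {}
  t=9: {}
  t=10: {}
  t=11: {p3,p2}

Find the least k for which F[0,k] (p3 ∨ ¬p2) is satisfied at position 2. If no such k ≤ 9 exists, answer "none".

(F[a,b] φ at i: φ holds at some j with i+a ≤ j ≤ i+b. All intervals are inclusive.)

6

Scan j = 2,3,… for (p3 ∨ ¬p2):
  j=2: fails
  j=3: fails
  j=4: fails
  j=5: fails
  j=6: fails
  j=7: fails
  j=8: holds
First hit at j=8, so smallest k = 8-2 = 6.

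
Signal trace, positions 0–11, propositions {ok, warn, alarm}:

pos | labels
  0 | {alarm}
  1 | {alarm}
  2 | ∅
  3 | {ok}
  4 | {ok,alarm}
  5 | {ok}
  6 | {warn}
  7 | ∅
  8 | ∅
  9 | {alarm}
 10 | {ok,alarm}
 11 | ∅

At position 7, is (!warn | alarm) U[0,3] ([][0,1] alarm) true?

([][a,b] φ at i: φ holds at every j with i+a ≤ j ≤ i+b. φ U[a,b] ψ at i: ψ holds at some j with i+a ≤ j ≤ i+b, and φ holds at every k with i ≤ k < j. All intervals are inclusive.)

Need some j in [7,10] with [][0,1] alarm, and (!warn | alarm) at every k in [7,j-1].
  j=7: [][0,1] alarm — fails at 7.
  j=8: [][0,1] alarm — fails at 8.
  j=9: [][0,1] alarm holds; (!warn | alarm) holds at every k in [7,8] → satisfied.

Holds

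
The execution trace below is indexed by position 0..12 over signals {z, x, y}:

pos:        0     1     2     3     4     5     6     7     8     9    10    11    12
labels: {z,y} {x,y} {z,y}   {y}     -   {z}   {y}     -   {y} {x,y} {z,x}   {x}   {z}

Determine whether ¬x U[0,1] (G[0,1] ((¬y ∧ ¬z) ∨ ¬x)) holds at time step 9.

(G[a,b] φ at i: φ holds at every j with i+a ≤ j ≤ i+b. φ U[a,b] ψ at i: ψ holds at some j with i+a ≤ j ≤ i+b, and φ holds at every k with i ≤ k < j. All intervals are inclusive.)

No

Need some j in [9,10] with G[0,1] ((¬y ∧ ¬z) ∨ ¬x), and ¬x at every k in [9,j-1].
  j=9: G[0,1] ((¬y ∧ ¬z) ∨ ¬x) — fails at 9.
  j=10: G[0,1] ((¬y ∧ ¬z) ∨ ¬x) — fails at 10.
No j in the window works → until fails.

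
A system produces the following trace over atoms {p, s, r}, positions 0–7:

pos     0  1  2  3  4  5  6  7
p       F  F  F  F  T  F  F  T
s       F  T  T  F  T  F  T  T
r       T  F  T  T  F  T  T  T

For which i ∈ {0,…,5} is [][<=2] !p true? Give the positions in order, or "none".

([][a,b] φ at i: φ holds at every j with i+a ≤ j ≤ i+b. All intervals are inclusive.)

0, 1

Evaluate at each i in [0,5]:
  i=0: ✓ (all of [0,2])
  i=1: ✓ (all of [1,3])
  i=2: ✗ (fails at j=4)
  i=3: ✗ (fails at j=4)
  i=4: ✗ (fails at j=4)
  i=5: ✗ (fails at j=7)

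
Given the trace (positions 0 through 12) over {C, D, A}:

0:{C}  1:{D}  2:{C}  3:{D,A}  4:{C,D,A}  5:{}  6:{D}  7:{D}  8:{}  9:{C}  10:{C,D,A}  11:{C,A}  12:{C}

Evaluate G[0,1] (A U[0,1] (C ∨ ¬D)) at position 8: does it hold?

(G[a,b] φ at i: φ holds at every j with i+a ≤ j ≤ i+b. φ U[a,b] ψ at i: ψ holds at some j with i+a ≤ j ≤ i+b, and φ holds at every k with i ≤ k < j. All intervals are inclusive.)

True

Check (A U[0,1] (C ∨ ¬D)) at every j in [8,9]:
  j=8: holds
  j=9: holds
All positions satisfy it → formula holds.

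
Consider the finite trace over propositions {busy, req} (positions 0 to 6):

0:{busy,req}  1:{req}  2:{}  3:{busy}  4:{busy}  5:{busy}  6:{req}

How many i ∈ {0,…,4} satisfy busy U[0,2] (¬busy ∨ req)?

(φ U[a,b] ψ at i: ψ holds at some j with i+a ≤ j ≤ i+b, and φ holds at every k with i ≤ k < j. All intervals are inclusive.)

4

Evaluate at each i in [0,4]:
  i=0: ✓ (rhs at j=0)
  i=1: ✓ (rhs at j=1)
  i=2: ✓ (rhs at j=2)
  i=3: ✗ (no rhs in [3,5])
  i=4: ✓ (rhs at j=6; lhs holds on [4,5])
Positions where it holds: {0, 1, 2, 4} → 4.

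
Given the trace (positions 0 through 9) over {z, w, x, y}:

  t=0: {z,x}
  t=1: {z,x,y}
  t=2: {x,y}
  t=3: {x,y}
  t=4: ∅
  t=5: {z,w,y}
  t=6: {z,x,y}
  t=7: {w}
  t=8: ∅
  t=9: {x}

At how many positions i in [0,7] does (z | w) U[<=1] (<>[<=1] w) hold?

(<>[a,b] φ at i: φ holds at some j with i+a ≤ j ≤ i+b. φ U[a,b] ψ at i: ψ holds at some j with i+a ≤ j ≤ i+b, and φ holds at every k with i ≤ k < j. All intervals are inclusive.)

Evaluate at each i in [0,7]:
  i=0: ✗ (no rhs in [0,1])
  i=1: ✗ (no rhs in [1,2])
  i=2: ✗ (no rhs in [2,3])
  i=3: ✗ (lhs fails at k=3 before rhs at j=4)
  i=4: ✓ (rhs at j=4)
  i=5: ✓ (rhs at j=5)
  i=6: ✓ (rhs at j=6)
  i=7: ✓ (rhs at j=7)
Positions where it holds: {4, 5, 6, 7} → 4.

4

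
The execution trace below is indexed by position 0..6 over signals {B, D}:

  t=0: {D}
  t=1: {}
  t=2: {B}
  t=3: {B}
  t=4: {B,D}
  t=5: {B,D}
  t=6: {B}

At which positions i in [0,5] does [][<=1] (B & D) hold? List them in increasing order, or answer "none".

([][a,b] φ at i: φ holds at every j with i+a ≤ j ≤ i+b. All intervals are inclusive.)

4

Evaluate at each i in [0,5]:
  i=0: ✗ (fails at j=0)
  i=1: ✗ (fails at j=1)
  i=2: ✗ (fails at j=2)
  i=3: ✗ (fails at j=3)
  i=4: ✓ (all of [4,5])
  i=5: ✗ (fails at j=6)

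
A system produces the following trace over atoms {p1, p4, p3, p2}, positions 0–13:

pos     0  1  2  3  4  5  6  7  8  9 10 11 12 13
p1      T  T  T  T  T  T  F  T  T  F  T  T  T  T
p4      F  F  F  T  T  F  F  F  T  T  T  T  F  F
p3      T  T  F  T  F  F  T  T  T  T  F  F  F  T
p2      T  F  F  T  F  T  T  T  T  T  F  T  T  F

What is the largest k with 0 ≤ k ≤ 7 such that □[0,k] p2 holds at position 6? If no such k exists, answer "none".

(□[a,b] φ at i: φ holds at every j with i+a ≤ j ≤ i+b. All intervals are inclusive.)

p2 must hold from j=6 onward; find where it first fails.
  j=6: holds
  j=7: holds
  j=8: holds
  j=9: holds
  j=10: fails
Holds on [6,9], so largest k = 3.

3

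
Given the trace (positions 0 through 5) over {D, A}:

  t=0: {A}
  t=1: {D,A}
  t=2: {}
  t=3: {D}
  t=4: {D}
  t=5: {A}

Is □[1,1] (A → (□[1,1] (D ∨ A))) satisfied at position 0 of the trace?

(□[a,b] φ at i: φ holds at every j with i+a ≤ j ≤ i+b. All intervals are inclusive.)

Does not hold

Check (A → (□[1,1] (D ∨ A))) at every j in [1,1]:
  j=1: antecedent true; consequent fails at 2 → ✗
Fails at j=1 → formula fails.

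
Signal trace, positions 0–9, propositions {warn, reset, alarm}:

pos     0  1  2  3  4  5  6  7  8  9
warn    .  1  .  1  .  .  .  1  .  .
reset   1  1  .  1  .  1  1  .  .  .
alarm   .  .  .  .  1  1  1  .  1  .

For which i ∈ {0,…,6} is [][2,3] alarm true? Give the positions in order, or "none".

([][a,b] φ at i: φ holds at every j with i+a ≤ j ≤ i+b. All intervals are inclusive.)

2, 3

Evaluate at each i in [0,6]:
  i=0: ✗ (fails at j=2)
  i=1: ✗ (fails at j=3)
  i=2: ✓ (all of [4,5])
  i=3: ✓ (all of [5,6])
  i=4: ✗ (fails at j=7)
  i=5: ✗ (fails at j=7)
  i=6: ✗ (fails at j=9)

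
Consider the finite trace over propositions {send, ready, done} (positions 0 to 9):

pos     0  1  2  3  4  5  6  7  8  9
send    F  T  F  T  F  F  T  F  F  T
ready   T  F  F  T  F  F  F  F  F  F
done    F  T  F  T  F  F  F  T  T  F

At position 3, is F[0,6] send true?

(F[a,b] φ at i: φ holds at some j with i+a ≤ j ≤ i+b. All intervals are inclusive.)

Check send at each j in [3,9]:
  j=3: true
  j=4: false
  j=5: false
  j=6: true
  j=7: false
  j=8: false
  j=9: true
Found at j=3 → formula holds.

True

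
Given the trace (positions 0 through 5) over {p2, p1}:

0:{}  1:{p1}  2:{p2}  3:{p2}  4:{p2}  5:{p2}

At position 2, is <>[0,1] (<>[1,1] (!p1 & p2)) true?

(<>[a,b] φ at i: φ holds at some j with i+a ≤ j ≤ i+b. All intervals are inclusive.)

Check <>[1,1] (!p1 & p2) at each j in [2,3]:
  j=2: holds (witness at 3)
  j=3: holds (witness at 4)
Found at j=2 → formula holds.

Holds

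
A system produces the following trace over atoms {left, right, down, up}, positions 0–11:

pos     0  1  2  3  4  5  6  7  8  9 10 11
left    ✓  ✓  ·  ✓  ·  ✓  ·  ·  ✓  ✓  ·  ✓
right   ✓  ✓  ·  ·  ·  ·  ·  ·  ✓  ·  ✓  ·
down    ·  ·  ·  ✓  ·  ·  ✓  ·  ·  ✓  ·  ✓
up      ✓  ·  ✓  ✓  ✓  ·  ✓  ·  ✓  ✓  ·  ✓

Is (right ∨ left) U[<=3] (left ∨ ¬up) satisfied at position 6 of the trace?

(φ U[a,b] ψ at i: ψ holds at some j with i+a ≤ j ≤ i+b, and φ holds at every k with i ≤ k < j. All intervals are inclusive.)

Need some j in [6,9] with (left ∨ ¬up), and (right ∨ left) at every k in [6,j-1].
  j=6: (left ∨ ¬up) false.
  j=7: (left ∨ ¬up) holds, but (right ∨ left) fails at k=6 → not this j.
  j=8: (left ∨ ¬up) holds, but (right ∨ left) fails at k=6 → not this j.
  j=9: (left ∨ ¬up) holds, but (right ∨ left) fails at k=6 → not this j.
No j in the window works → until fails.

False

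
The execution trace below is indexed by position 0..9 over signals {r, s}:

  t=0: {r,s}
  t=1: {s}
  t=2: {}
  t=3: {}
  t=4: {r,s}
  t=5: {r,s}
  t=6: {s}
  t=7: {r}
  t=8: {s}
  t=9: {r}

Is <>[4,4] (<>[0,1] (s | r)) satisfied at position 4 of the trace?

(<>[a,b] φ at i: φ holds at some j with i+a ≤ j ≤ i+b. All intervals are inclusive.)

True

Check <>[0,1] (s | r) at each j in [8,8]:
  j=8: holds (witness at 8)
Found at j=8 → formula holds.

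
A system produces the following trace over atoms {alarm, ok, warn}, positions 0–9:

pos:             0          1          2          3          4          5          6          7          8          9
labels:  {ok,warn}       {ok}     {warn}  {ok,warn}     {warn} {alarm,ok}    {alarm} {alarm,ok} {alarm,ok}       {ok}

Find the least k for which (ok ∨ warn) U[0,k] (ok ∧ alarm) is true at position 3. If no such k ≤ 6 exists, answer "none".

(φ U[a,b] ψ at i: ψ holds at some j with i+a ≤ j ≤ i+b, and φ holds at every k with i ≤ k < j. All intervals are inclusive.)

Need earliest j ≥ 3 with (ok ∧ alarm), and (ok ∨ warn) at every k in [3,j-1].
  j=3: rhs fails.
  j=4: rhs fails.
  j=5: rhs holds; lhs holds on [3,4]. k = 2.

2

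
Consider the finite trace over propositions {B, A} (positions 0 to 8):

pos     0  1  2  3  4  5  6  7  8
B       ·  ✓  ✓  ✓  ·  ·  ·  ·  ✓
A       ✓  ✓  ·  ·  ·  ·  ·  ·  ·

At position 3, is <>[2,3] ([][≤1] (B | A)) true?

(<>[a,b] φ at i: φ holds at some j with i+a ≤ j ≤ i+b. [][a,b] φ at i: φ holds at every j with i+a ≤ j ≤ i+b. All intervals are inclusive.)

Check [][≤1] (B | A) at each j in [5,6]:
  j=5: fails at 5
  j=6: fails at 6
No position in the window satisfies it → formula fails.

Does not hold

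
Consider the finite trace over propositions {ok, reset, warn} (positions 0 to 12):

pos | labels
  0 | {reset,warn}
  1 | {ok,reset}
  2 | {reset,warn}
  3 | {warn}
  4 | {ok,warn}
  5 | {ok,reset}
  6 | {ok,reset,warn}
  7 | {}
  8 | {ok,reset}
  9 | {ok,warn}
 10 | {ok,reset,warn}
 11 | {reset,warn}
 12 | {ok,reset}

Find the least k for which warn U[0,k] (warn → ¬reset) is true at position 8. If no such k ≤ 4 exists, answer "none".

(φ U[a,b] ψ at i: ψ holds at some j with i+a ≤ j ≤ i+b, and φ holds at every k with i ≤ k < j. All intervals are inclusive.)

Need earliest j ≥ 8 with (warn → ¬reset), and warn at every k in [8,j-1].
  j=8: rhs holds (empty prefix). k = 0.

0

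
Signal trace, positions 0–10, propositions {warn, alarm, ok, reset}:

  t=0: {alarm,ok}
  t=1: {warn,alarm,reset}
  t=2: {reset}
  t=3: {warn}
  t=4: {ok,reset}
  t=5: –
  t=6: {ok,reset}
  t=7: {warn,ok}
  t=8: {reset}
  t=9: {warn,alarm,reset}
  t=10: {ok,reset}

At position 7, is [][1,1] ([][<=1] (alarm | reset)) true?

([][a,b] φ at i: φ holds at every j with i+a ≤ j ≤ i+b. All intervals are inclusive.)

Check [][<=1] (alarm | reset) at every j in [8,8]:
  j=8: holds on [8,9]
All positions satisfy it → formula holds.

True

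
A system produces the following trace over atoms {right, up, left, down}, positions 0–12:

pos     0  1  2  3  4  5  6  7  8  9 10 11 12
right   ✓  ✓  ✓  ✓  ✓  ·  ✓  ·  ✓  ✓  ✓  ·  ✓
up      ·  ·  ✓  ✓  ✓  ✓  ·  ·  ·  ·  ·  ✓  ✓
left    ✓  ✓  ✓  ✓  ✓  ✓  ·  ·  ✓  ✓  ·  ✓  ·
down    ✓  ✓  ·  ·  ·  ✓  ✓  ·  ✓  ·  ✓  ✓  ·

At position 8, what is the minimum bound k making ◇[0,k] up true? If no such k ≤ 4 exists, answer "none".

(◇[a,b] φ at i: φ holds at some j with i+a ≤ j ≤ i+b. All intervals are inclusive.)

3

Scan j = 8,9,… for up:
  j=8: fails
  j=9: fails
  j=10: fails
  j=11: holds
First hit at j=11, so smallest k = 11-8 = 3.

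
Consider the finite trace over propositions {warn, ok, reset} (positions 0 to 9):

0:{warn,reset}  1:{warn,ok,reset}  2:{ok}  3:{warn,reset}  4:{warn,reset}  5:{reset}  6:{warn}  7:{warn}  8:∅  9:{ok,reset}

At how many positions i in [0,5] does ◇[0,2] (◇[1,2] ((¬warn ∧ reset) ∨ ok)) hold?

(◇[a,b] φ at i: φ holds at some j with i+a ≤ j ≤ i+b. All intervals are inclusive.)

Evaluate at each i in [0,5]:
  i=0: ✓ (witness j=0)
  i=1: ✓ (witness j=1)
  i=2: ✓ (witness j=3)
  i=3: ✓ (witness j=3)
  i=4: ✓ (witness j=4)
  i=5: ✓ (witness j=7)
Positions where it holds: {0, 1, 2, 3, 4, 5} → 6.

6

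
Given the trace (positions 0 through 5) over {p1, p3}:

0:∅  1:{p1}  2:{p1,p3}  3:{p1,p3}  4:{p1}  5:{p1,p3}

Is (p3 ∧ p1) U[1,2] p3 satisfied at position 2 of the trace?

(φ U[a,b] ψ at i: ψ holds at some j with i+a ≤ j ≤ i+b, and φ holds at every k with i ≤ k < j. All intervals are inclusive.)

Need some j in [3,4] with p3, and (p3 ∧ p1) at every k in [2,j-1].
  j=3: p3 holds; (p3 ∧ p1) holds at every k in [2,2] → satisfied.

True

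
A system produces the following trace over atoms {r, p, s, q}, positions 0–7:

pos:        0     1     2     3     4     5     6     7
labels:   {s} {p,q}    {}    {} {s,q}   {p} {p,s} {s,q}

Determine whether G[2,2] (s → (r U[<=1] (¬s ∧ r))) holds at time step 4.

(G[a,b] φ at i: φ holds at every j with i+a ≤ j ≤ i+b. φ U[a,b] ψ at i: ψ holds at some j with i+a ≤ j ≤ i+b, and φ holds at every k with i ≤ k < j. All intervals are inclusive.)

Check (s → (r U[<=1] (¬s ∧ r))) at every j in [6,6]:
  j=6: antecedent true; consequent fails → ✗
Fails at j=6 → formula fails.

Does not hold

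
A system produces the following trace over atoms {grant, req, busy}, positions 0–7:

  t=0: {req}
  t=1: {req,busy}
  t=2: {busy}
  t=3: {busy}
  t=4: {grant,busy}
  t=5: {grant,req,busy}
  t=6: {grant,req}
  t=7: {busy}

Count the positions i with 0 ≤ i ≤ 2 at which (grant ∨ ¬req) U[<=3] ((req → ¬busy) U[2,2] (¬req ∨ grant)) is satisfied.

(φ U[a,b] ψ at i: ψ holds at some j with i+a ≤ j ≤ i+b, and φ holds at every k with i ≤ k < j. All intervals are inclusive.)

Evaluate at each i in [0,2]:
  i=0: ✗ (lhs fails at k=0 before rhs at j=2)
  i=1: ✗ (lhs fails at k=1 before rhs at j=2)
  i=2: ✓ (rhs at j=2)
Positions where it holds: {2} → 1.

1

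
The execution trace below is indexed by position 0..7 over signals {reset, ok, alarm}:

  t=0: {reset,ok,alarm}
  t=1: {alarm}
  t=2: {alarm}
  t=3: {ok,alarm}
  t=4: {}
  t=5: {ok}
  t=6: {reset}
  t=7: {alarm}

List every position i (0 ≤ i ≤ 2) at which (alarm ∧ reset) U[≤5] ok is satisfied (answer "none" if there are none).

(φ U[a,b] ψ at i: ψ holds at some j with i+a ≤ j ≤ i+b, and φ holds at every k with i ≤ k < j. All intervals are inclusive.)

0

Evaluate at each i in [0,2]:
  i=0: ✓ (rhs at j=0)
  i=1: ✗ (lhs fails at k=1 before rhs at j=3)
  i=2: ✗ (lhs fails at k=2 before rhs at j=3)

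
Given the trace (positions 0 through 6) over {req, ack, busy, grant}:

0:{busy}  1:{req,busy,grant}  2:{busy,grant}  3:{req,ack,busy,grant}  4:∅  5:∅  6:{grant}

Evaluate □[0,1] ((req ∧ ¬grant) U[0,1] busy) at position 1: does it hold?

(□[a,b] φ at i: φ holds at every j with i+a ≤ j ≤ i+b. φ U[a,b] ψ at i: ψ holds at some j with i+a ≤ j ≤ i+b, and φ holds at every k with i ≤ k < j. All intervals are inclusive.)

Check ((req ∧ ¬grant) U[0,1] busy) at every j in [1,2]:
  j=1: holds
  j=2: holds
All positions satisfy it → formula holds.

Holds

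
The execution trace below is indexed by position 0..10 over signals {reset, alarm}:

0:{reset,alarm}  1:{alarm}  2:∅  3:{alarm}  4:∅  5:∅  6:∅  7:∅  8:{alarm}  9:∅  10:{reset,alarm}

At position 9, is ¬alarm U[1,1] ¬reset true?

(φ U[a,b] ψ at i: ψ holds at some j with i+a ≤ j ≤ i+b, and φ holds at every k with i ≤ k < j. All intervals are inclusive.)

Does not hold

Need some j in [10,10] with ¬reset, and ¬alarm at every k in [9,j-1].
  j=10: ¬reset false.
No j in the window works → until fails.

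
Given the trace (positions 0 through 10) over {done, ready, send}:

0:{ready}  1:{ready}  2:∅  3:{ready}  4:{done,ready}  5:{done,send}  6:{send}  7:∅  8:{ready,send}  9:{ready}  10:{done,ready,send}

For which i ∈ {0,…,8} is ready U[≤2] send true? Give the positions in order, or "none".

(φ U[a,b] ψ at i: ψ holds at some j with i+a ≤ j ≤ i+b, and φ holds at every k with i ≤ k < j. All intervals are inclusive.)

Evaluate at each i in [0,8]:
  i=0: ✗ (no rhs in [0,2])
  i=1: ✗ (no rhs in [1,3])
  i=2: ✗ (no rhs in [2,4])
  i=3: ✓ (rhs at j=5; lhs holds on [3,4])
  i=4: ✓ (rhs at j=5; lhs holds on [4,4])
  i=5: ✓ (rhs at j=5)
  i=6: ✓ (rhs at j=6)
  i=7: ✗ (lhs fails at k=7 before rhs at j=8)
  i=8: ✓ (rhs at j=8)

3, 4, 5, 6, 8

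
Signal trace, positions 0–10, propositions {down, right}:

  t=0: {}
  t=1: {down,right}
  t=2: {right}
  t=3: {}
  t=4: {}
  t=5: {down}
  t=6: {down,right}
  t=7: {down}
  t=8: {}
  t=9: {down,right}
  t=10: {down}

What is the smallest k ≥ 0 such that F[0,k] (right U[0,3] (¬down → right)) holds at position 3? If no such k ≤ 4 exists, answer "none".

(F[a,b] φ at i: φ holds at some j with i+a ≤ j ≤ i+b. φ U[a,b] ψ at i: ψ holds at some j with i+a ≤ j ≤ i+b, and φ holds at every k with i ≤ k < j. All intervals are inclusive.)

Scan j = 3,4,… for (right U[0,3] (¬down → right)):
  j=3: fails
  j=4: fails
  j=5: holds
First hit at j=5, so smallest k = 5-3 = 2.

2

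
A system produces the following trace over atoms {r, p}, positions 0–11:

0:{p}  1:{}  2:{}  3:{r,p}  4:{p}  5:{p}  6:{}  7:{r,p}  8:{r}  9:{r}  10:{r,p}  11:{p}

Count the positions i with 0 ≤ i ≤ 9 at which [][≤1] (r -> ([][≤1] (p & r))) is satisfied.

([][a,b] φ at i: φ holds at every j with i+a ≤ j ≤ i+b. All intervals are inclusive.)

Evaluate at each i in [0,9]:
  i=0: ✓ (all of [0,1])
  i=1: ✓ (all of [1,2])
  i=2: ✗ (fails at j=3)
  i=3: ✗ (fails at j=3)
  i=4: ✓ (all of [4,5])
  i=5: ✓ (all of [5,6])
  i=6: ✗ (fails at j=7)
  i=7: ✗ (fails at j=7)
  i=8: ✗ (fails at j=8)
  i=9: ✗ (fails at j=9)
Positions where it holds: {0, 1, 4, 5} → 4.

4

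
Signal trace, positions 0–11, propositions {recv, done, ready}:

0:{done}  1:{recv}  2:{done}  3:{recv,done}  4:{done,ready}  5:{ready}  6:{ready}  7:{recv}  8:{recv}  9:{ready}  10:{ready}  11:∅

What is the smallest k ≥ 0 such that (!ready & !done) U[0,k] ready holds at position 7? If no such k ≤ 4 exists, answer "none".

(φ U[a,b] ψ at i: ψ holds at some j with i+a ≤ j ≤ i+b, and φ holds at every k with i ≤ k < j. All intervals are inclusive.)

2

Need earliest j ≥ 7 with ready, and (!ready & !done) at every k in [7,j-1].
  j=7: rhs fails.
  j=8: rhs fails.
  j=9: rhs holds; lhs holds on [7,8]. k = 2.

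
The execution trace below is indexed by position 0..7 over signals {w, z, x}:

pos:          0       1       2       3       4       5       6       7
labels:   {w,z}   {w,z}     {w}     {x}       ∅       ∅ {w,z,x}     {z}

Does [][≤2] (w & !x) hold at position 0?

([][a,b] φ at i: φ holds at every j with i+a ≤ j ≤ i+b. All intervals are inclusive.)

Check (w & !x) at every j in [0,2]:
  j=0: true
  j=1: true
  j=2: true
All positions satisfy it → formula holds.

True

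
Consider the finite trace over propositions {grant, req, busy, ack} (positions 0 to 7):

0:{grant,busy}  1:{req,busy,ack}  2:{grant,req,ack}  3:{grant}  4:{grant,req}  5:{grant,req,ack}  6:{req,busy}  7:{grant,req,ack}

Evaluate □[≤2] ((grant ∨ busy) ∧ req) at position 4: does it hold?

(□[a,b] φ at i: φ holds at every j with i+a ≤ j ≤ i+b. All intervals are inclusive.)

Check ((grant ∨ busy) ∧ req) at every j in [4,6]:
  j=4: true
  j=5: true
  j=6: true
All positions satisfy it → formula holds.

Holds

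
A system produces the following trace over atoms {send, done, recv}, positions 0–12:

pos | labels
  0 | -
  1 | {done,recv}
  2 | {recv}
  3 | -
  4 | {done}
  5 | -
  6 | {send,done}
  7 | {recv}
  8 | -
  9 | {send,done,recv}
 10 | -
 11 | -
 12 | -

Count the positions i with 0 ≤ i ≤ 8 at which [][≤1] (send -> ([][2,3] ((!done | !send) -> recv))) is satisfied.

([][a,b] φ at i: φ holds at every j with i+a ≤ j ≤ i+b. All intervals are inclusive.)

Evaluate at each i in [0,8]:
  i=0: ✓ (all of [0,1])
  i=1: ✓ (all of [1,2])
  i=2: ✓ (all of [2,3])
  i=3: ✓ (all of [3,4])
  i=4: ✓ (all of [4,5])
  i=5: ✗ (fails at j=6)
  i=6: ✗ (fails at j=6)
  i=7: ✓ (all of [7,8])
  i=8: ✗ (fails at j=9)
Positions where it holds: {0, 1, 2, 3, 4, 7} → 6.

6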